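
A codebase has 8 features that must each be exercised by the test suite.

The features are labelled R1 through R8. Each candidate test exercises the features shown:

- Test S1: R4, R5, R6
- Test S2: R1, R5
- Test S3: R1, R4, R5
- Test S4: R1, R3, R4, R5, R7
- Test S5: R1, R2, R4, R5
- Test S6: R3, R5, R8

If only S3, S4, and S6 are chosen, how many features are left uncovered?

2

Union of S3, S4, S6 = {R1, R3, R4, R5, R7, R8}.
Not covered: R2, R6 — 2 features.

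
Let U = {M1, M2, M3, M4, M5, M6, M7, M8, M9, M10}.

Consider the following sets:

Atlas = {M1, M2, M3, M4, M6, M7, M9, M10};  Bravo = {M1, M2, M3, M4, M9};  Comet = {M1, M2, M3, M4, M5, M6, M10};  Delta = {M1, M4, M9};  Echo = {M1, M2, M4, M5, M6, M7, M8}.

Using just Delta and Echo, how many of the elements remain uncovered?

Union of Delta, Echo = {M1, M2, M4, M5, M6, M7, M8, M9}.
Not covered: M3, M10 — 2 elements.

2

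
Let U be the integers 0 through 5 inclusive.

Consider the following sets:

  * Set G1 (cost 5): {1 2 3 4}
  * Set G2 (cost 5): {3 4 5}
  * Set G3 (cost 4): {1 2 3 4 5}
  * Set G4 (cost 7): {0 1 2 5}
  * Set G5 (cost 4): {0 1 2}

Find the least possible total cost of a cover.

G3, G5 together cover every item (G3 ∪ G5 = {0, 1, 2, 3, 4, 5}); total cost 4 + 4 = 8.
No covering selection has total cost below 8.

8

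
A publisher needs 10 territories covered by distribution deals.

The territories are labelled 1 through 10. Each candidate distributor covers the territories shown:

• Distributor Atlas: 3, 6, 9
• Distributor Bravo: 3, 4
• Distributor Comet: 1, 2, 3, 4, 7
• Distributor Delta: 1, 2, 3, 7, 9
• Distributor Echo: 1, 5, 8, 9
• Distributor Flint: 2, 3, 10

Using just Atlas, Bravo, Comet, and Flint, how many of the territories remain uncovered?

2

Union of Atlas, Bravo, Comet, Flint = {1, 2, 3, 4, 6, 7, 9, 10}.
Not covered: 5, 8 — 2 territories.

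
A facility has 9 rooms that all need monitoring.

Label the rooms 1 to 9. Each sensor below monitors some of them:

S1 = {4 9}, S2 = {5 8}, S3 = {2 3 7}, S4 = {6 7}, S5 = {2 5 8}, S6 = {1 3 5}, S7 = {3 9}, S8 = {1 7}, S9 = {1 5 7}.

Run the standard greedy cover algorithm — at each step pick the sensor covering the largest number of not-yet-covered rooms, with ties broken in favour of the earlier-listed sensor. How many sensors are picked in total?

Greedy: pick S3 (covers 3 new) → pick S1 (covers 2 new) → pick S2 (covers 2 new) → pick S4 (covers 1 new) → pick S6 (covers 1 new). Total picks: 5.
(The true minimum cover uses only 4 sensors, so greedy is not optimal here.)

5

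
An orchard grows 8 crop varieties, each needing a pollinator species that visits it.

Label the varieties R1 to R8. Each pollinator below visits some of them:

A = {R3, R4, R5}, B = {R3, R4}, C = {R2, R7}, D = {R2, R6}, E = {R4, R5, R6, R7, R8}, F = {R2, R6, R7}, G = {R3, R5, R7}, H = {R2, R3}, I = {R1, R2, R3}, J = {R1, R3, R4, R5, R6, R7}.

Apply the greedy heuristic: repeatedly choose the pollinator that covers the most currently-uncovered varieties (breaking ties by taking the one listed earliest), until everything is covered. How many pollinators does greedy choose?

3

Greedy: pick J (covers 6 new) → pick C (covers 1 new) → pick E (covers 1 new). Total picks: 3.
(The true minimum cover uses only 2 pollinators, so greedy is not optimal here.)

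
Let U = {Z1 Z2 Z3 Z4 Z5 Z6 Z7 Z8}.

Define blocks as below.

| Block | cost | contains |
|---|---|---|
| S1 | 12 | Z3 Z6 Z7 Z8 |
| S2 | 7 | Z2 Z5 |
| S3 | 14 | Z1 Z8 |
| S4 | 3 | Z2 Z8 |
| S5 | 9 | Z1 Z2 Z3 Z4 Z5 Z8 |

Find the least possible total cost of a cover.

S1, S5 together cover every point (S1 ∪ S5 = {Z1, Z2, Z3, Z4, Z5, Z6, Z7, Z8}); total cost 12 + 9 = 21.
The greedy pick S4, S5, S1 costs 24; no covering selection beats 21.

21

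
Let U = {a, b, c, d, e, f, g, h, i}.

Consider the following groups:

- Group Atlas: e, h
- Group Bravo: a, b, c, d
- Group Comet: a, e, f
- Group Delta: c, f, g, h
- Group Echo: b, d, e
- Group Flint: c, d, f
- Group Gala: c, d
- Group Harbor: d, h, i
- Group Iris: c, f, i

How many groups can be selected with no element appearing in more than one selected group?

2

Atlas, Gala are pairwise disjoint (Atlas={e,h}; Gala={c,d}).
Every remaining group overlaps one of these, and no 3 of the listed groups are pairwise disjoint, so 2 is the maximum.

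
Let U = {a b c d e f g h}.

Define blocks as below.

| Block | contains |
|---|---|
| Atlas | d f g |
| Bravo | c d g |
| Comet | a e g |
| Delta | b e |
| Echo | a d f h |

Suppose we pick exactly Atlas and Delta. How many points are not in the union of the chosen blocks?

3

Union of Atlas, Delta = {b, d, e, f, g}.
Not covered: a, c, h — 3 points.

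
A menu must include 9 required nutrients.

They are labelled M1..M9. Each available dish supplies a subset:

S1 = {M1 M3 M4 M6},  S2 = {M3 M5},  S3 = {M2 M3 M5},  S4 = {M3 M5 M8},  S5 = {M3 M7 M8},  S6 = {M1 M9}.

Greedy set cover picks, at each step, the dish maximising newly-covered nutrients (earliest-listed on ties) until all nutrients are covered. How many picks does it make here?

4

Greedy: pick S1 (covers 4 new) → pick S3 (covers 2 new) → pick S5 (covers 2 new) → pick S6 (covers 1 new). Total picks: 4.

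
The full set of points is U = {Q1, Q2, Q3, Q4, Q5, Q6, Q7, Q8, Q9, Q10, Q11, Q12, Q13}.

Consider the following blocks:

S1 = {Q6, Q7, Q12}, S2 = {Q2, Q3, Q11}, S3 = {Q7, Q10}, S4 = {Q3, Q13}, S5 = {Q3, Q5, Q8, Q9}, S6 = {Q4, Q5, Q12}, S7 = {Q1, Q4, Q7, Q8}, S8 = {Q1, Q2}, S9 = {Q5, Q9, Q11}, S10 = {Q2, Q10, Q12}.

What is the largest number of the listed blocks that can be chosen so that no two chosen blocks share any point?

S1, S4, S8, S9 are pairwise disjoint (S1={Q6,Q7,Q12}; S4={Q3,Q13}; S8={Q1,Q2}; S9={Q5,Q9,Q11}).
Every remaining block overlaps one of these, and no 5 of the listed blocks are pairwise disjoint, so 4 is the maximum.

4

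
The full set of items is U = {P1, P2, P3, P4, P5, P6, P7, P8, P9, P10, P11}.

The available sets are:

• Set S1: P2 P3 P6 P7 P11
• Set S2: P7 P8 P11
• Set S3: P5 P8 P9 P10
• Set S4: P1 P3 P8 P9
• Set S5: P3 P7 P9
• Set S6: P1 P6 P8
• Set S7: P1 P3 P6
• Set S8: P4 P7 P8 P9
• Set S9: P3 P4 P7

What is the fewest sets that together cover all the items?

Take {S1, S3, S6, S9}. Their union is {P1, P2, P3, P4, P5, P6, P7, P8, P9, P10, P11}, which is all 11 items.
No 3 of the 9 sets cover everything (all 84 combinations miss at least one item), so 4 is optimal.

4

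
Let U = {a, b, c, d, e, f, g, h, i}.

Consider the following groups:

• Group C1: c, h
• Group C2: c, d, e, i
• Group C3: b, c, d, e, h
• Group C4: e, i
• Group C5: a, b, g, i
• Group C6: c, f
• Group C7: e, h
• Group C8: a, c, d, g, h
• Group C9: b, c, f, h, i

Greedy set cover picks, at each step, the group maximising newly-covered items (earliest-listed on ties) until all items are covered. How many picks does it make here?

3

Greedy: pick C3 (covers 5 new) → pick C5 (covers 3 new) → pick C6 (covers 1 new). Total picks: 3.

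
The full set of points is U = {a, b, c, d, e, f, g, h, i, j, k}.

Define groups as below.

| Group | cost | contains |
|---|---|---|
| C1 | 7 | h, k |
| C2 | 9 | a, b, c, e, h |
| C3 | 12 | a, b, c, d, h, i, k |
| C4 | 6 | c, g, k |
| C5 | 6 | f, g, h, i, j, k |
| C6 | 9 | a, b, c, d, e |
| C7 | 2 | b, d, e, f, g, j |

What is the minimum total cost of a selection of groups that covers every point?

14

C3, C7 together cover every point (C3 ∪ C7 = {a, b, c, d, e, f, g, h, i, j, k}); total cost 12 + 2 = 14.
The greedy pick C7, C5, C2 costs 17; no covering selection beats 14.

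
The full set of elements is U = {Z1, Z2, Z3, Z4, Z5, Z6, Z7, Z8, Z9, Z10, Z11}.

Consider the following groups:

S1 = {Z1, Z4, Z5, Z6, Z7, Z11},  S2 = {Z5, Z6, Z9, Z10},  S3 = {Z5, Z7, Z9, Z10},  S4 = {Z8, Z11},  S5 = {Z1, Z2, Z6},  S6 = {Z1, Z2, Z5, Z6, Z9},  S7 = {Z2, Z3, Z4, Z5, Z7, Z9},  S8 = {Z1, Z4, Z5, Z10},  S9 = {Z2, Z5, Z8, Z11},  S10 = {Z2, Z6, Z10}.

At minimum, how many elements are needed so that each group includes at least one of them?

3

Take H = {Z2, Z5, Z8}. Each listed group contains at least one of these, so H is a hitting set of size 3.
The groups S3, S4, S5 are pairwise disjoint, so any hitting set needs a separate element for each — at least 3. Hence 3 is optimal.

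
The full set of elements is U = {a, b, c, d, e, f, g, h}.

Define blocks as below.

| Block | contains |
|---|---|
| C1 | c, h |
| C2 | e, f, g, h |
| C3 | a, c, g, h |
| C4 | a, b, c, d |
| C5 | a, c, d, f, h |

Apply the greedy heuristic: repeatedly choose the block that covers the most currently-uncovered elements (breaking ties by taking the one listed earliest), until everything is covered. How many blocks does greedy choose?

3

Greedy: pick C5 (covers 5 new) → pick C2 (covers 2 new) → pick C4 (covers 1 new). Total picks: 3.
(The true minimum cover uses only 2 blocks, so greedy is not optimal here.)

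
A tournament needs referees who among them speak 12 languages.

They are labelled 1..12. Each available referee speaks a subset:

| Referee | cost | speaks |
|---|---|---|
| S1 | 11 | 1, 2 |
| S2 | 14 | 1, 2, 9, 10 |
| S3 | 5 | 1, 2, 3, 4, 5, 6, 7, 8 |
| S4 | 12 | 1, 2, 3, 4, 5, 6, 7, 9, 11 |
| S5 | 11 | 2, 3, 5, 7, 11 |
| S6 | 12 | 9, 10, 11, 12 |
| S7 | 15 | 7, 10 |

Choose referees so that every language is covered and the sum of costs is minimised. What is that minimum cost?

S3, S6 together cover every language (S3 ∪ S6 = {1, 2, 3, 4, 5, 6, 7, 8, 9, 10, 11, 12}); total cost 5 + 12 = 17.
No covering selection has total cost below 17.

17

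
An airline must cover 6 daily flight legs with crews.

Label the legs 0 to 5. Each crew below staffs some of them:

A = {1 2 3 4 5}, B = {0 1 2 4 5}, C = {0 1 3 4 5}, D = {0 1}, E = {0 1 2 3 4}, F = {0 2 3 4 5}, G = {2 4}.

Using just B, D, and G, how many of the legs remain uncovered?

Union of B, D, G = {0, 1, 2, 4, 5}.
Not covered: 3 — 1 leg.

1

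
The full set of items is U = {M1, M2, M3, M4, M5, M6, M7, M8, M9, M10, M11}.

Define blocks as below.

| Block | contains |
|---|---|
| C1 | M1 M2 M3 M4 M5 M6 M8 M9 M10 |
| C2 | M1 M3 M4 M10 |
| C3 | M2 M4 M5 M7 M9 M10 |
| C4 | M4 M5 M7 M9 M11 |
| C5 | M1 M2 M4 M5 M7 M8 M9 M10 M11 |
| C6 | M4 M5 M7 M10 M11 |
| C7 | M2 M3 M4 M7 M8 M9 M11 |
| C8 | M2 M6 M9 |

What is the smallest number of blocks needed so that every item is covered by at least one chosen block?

Take {C1, C5}. Their union is {M1, M2, M3, M4, M5, M6, M7, M8, M9, M10, M11}, which is all 11 items.
No single block has all 11 items (the largest, C1, has 9), so 2 is optimal.

2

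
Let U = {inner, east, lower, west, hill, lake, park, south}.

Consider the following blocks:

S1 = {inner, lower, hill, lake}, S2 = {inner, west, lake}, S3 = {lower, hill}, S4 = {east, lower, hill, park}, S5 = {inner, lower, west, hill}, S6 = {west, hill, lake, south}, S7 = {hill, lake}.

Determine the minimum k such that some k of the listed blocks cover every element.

3

Take {S2, S4, S6}. Their union is {inner, east, lower, west, hill, lake, park, south}, which is all 8 elements.
Only S4 contains east, so S4 is forced; the remaining 4 elements need at least 2 more blocks (each remaining block adds at most 3) — so at least 3 blocks are needed, and 3 is optimal.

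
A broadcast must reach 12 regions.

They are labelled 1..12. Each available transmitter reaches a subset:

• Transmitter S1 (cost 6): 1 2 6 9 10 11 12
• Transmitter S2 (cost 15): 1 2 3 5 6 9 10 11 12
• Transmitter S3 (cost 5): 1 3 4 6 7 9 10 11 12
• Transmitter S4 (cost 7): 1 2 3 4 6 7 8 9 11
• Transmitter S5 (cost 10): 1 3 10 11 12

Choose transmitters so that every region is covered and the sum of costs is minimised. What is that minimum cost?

22

S2, S4 together cover every region (S2 ∪ S4 = {1, 2, 3, 4, 5, 6, 7, 8, 9, 10, 11, 12}); total cost 15 + 7 = 22.
The greedy pick S3, S4, S2 costs 27; no covering selection beats 22.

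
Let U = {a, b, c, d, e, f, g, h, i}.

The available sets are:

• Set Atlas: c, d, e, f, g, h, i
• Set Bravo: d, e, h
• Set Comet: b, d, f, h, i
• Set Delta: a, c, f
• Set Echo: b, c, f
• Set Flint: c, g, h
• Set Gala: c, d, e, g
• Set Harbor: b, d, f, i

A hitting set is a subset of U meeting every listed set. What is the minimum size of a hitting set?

2

Take T = {c, d}. Each listed set contains at least one of these, so T is a hitting set of size 2.
The sets Flint, Harbor are pairwise disjoint, so any hitting set needs a separate item for each — at least 2. Hence 2 is optimal.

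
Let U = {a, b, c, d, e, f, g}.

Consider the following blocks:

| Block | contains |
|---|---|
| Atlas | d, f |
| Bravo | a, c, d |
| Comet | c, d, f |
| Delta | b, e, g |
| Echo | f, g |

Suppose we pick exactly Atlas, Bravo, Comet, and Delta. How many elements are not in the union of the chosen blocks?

0

Union of Atlas, Bravo, Comet, Delta = {a, b, c, d, e, f, g} — that's every element, so 0 are uncovered.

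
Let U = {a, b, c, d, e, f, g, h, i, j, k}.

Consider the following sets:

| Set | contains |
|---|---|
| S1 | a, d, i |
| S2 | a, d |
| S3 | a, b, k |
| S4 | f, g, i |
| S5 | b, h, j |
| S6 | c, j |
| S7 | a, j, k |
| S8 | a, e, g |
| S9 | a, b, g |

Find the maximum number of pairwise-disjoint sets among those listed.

3

S3, S4, S6 are pairwise disjoint (S3={a,b,k}; S4={f,g,i}; S6={c,j}).
Every remaining set overlaps one of these, and no 4 of the listed sets are pairwise disjoint, so 3 is the maximum.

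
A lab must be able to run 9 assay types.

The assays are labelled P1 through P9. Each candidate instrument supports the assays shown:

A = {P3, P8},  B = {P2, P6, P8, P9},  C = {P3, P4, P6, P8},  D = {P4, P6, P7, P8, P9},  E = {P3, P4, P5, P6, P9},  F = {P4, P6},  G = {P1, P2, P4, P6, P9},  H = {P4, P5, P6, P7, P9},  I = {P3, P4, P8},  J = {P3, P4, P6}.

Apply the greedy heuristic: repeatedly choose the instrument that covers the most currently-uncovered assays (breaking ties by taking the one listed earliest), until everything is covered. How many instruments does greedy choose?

3

Greedy: pick D (covers 5 new) → pick E (covers 2 new) → pick G (covers 2 new). Total picks: 3.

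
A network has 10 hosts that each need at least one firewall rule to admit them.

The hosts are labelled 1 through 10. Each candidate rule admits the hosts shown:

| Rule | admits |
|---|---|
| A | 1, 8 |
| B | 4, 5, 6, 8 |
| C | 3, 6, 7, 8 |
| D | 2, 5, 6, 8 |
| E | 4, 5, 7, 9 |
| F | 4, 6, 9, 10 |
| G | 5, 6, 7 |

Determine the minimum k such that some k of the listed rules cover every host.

A and C and D and F together: A ∪ C ∪ D ∪ F = {1, 2, 3, 4, 5, 6, 7, 8, 9, 10} — every host is covered.
No 3 of the 7 rules cover everything (all 35 combinations miss at least one host), so 4 is optimal.

4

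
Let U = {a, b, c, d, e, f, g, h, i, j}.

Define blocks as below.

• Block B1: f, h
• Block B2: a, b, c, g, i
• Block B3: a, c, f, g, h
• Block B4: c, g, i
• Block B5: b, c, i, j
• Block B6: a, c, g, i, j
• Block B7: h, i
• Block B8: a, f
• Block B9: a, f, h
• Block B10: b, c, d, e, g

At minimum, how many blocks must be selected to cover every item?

3

B3 and B5 and B10 together: B3 ∪ B5 ∪ B10 = {a, b, c, d, e, f, g, h, i, j} — every item is covered.
Only B10 contains d, so B10 is forced; the remaining 5 items need at least 2 more blocks (each remaining block adds at most 3) — so at least 3 blocks are needed, and 3 is optimal.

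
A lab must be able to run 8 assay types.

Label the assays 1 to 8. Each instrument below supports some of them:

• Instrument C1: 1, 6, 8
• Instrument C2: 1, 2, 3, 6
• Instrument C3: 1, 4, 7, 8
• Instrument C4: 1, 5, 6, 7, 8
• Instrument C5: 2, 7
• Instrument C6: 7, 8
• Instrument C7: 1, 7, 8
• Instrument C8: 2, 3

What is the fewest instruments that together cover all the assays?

Take {C3, C4, C8}. Their union is {1, 2, 3, 4, 5, 6, 7, 8}, which is all 8 assays.
Only C3 contains 4, so C3 is forced; the remaining 4 assays need at least 2 more instruments (each remaining instrument adds at most 3) — so at least 3 instruments are needed, and 3 is optimal.

3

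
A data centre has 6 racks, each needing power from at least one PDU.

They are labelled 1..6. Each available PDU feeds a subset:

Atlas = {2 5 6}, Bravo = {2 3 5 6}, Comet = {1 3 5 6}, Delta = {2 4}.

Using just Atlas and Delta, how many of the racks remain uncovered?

Union of Atlas, Delta = {2, 4, 5, 6}.
Not covered: 1, 3 — 2 racks.

2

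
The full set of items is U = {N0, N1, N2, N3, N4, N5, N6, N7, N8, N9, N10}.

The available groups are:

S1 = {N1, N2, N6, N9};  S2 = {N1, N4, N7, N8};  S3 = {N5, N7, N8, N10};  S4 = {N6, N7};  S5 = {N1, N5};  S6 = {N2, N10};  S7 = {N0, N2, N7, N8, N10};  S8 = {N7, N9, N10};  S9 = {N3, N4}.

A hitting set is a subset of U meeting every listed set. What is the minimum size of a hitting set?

The 4 items {N2, N4, N5, N7} hit every group.
The groups S4, S5, S6, S9 are pairwise disjoint, so any hitting set needs a separate item for each — at least 4. Hence 4 is optimal.

4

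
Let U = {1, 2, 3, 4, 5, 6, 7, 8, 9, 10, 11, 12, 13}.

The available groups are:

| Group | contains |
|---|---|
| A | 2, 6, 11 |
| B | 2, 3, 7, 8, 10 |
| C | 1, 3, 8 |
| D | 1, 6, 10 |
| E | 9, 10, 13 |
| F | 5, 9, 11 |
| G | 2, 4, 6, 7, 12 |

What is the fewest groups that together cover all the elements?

C and E and F and G together: C ∪ E ∪ F ∪ G = {1, 2, 3, 4, 5, 6, 7, 8, 9, 10, 11, 12, 13} — every element is covered.
Only G contains 4, so G is forced; the remaining 8 elements need at least 3 more groups (each remaining group adds at most 3) — so at least 4 groups are needed, and 4 is optimal.

4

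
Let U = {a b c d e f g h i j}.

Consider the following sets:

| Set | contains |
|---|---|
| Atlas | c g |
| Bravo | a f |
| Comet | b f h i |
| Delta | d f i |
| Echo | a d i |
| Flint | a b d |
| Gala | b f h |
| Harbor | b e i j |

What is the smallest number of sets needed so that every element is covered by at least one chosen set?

Atlas, Comet, Flint, and Harbor cover everything between them: the union {a, b, c, d, e, f, g, h, i, j} is all of U.
Only Harbor contains e, so Harbor is forced; the remaining 6 elements need at least 3 more sets (each remaining set adds at most 2) — so at least 4 sets are needed, and 4 is optimal.

4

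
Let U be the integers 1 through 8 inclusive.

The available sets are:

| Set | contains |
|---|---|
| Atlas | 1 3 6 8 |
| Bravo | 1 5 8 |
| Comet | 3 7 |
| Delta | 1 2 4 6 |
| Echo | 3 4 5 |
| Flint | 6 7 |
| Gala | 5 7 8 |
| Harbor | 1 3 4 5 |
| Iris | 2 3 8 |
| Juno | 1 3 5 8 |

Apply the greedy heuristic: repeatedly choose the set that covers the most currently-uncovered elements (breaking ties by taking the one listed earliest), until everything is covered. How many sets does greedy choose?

3

Greedy: pick Atlas (covers 4 new) → pick Delta (covers 2 new) → pick Gala (covers 2 new). Total picks: 3.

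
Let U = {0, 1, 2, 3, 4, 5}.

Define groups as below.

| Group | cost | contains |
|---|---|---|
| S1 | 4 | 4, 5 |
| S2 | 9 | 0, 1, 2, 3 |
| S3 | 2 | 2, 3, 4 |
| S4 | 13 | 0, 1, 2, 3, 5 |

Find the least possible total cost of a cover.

S1, S2 together cover every element (S1 ∪ S2 = {0, 1, 2, 3, 4, 5}); total cost 4 + 9 = 13.
The greedy pick S3, S1, S2 costs 15; no covering selection beats 13.

13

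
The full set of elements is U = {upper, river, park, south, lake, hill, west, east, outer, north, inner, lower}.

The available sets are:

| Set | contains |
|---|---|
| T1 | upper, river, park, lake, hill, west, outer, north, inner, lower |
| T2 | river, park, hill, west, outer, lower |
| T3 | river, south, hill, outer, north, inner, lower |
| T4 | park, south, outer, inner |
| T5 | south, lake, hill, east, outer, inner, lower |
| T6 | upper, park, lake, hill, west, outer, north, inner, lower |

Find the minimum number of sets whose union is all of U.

2

Take {T1, T5}. Their union is {upper, river, park, south, lake, hill, west, east, outer, north, inner, lower}, which is all 12 elements.
No single set has all 12 elements (the largest, T1, has 10), so 2 is optimal.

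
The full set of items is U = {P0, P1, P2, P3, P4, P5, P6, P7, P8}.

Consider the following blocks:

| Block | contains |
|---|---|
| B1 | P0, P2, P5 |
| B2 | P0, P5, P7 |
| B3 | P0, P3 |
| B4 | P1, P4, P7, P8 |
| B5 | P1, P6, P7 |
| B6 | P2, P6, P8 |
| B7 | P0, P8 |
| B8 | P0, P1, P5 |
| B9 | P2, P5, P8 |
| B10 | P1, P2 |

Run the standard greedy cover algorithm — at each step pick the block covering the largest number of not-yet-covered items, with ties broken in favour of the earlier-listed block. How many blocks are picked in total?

4

Greedy: pick B4 (covers 4 new) → pick B1 (covers 3 new) → pick B3 (covers 1 new) → pick B5 (covers 1 new). Total picks: 4.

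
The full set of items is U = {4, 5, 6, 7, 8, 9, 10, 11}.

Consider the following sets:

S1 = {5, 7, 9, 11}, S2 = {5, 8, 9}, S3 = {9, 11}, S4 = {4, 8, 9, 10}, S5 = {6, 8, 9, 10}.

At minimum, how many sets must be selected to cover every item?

3

S1, S4, and S5 cover everything between them: the union {4, 5, 6, 7, 8, 9, 10, 11} is all of U.
Only S4 contains 4, so S4 is forced; the remaining 4 items need at least 2 more sets (each remaining set adds at most 3) — so at least 3 sets are needed, and 3 is optimal.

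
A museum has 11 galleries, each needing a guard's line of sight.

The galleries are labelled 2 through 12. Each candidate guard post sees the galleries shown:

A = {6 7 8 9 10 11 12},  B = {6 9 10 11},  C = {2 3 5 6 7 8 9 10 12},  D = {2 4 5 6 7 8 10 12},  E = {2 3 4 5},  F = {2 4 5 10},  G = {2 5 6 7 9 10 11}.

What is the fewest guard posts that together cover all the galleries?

2

Take {A, E}. Their union is {2, 3, 4, 5, 6, 7, 8, 9, 10, 11, 12}, which is all 11 galleries.
No single guard post has all 11 galleries (the largest, C, has 9), so 2 is optimal.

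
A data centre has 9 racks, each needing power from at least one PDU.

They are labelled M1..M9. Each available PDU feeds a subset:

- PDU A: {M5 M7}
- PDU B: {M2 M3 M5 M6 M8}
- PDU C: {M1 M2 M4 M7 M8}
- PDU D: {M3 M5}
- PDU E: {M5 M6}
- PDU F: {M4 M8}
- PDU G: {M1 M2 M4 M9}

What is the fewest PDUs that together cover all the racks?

Take {A, B, G}. Their union is {M1, M2, M3, M4, M5, M6, M7, M8, M9}, which is all 9 racks.
Only G contains M9, so G is forced; the remaining 5 racks need at least 2 more PDUs (each remaining PDU adds at most 4) — so at least 3 PDUs are needed, and 3 is optimal.

3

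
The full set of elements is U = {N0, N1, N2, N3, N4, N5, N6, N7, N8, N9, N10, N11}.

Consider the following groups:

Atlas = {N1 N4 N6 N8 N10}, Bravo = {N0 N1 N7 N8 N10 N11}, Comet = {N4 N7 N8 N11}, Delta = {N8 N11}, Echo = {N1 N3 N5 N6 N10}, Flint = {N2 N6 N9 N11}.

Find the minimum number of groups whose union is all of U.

Bravo and Comet and Echo and Flint together: Bravo ∪ Comet ∪ Echo ∪ Flint = {N0, N1, N2, N3, N4, N5, N6, N7, N8, N9, N10, N11} — every element is covered.
No 3 of the 6 groups cover everything (all 20 combinations miss at least one element), so 4 is optimal.

4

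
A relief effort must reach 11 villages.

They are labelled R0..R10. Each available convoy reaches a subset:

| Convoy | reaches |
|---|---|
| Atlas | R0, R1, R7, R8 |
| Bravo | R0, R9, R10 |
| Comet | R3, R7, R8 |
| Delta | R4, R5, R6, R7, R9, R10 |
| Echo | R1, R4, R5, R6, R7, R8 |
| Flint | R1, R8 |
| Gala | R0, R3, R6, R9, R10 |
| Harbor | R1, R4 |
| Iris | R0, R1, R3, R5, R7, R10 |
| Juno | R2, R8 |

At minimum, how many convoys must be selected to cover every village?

Delta and Iris and Juno together: Delta ∪ Iris ∪ Juno = {R0, R1, R2, R3, R4, R5, R6, R7, R8, R9, R10} — every village is covered.
Only Juno contains R2, so Juno is forced; the remaining 9 villages need at least 2 more convoys (each remaining convoy adds at most 6) — so at least 3 convoys are needed, and 3 is optimal.

3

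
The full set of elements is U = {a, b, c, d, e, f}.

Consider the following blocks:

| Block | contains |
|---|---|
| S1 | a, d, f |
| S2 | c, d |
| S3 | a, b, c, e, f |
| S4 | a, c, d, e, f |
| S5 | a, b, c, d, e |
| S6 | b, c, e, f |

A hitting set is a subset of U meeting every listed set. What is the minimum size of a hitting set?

2

H = {d, e} meets every block (each contains at least one member of H), and |H| = 2.
No single element lies in every block, so at least 2 are needed and 2 is optimal.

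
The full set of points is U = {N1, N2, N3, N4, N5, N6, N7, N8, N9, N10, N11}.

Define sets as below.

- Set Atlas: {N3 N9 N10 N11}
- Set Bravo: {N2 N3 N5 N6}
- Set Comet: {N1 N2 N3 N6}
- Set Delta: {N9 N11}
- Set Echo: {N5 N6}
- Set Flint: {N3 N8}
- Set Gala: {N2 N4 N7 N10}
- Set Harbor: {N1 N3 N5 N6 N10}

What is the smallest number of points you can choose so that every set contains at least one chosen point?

H = {N2, N3, N5, N9} meets every set (each contains at least one member of H), and |H| = 4.
The sets Delta, Echo, Flint, Gala are pairwise disjoint, so any hitting set needs a separate point for each — at least 4. Hence 4 is optimal.

4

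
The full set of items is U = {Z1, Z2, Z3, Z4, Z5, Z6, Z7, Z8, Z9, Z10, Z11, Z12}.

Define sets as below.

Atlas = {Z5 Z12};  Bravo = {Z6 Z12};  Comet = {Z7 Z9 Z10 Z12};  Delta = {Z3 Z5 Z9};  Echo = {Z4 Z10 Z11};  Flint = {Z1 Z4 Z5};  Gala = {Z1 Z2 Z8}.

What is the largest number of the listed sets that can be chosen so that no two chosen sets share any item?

4

Bravo, Delta, Echo, Gala are pairwise disjoint (Bravo={Z6,Z12}; Delta={Z3,Z5,Z9}; Echo={Z4,Z10,Z11}; Gala={Z1,Z2,Z8}).
Every remaining set overlaps one of these, and no 5 of the listed sets are pairwise disjoint, so 4 is the maximum.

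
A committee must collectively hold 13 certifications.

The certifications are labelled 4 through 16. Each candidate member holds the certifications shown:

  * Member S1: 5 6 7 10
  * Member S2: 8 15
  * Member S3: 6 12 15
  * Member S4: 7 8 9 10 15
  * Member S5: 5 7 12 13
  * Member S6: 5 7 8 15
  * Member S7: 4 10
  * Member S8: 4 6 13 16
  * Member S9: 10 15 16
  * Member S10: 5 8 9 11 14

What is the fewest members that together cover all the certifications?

S4 and S5 and S8 and S10 together: S4 ∪ S5 ∪ S8 ∪ S10 = {4, 5, 6, 7, 8, 9, 10, 11, 12, 13, 14, 15, 16} — every certification is covered.
No 3 of the 10 members cover everything (all 120 combinations miss at least one certification), so 4 is optimal.

4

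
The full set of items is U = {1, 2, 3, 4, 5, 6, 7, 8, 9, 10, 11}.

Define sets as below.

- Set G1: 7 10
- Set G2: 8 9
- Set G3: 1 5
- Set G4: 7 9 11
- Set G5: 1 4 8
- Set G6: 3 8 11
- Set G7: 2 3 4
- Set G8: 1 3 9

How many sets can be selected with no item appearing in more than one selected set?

G1, G2, G3, G7 are pairwise disjoint (G1={7,10}; G2={8,9}; G3={1,5}; G7={2,3,4}).
Every remaining set overlaps one of these, and no 5 of the listed sets are pairwise disjoint, so 4 is the maximum.

4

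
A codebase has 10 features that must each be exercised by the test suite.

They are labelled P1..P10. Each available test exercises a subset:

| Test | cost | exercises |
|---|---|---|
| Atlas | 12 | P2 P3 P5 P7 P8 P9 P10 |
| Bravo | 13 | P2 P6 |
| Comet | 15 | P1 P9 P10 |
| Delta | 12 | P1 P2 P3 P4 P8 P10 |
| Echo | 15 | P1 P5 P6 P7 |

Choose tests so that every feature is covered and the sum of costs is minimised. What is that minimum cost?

Atlas, Bravo, Delta together cover every feature (Atlas ∪ Bravo ∪ Delta = {P1, P2, P3, P4, P5, P6, P7, P8, P9, P10}); total cost 12 + 13 + 12 = 37.
No covering selection has total cost below 37.

37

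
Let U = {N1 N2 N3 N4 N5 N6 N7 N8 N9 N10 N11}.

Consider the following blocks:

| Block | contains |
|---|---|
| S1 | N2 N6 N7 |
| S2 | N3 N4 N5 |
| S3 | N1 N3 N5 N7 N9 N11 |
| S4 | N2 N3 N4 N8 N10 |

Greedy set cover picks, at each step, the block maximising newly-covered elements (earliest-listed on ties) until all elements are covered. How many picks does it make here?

Greedy: pick S3 (covers 6 new) → pick S4 (covers 4 new) → pick S1 (covers 1 new). Total picks: 3.

3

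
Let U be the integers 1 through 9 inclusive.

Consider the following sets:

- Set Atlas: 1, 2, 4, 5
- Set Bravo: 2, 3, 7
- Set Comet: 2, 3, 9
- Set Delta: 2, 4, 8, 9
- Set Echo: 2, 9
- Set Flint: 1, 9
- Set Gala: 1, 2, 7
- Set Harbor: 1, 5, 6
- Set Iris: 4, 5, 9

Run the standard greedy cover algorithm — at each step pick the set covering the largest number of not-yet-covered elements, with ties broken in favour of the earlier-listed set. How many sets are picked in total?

4

Greedy: pick Atlas (covers 4 new) → pick Bravo (covers 2 new) → pick Delta (covers 2 new) → pick Harbor (covers 1 new). Total picks: 4.
(The true minimum cover uses only 3 sets, so greedy is not optimal here.)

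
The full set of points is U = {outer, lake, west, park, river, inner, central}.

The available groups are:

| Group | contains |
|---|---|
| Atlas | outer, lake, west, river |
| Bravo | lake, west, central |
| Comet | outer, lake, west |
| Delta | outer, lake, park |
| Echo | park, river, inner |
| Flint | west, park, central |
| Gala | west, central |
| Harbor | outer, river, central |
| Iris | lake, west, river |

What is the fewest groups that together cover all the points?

3

Bravo, Echo, and Harbor cover everything between them: the union {outer, lake, west, park, river, inner, central} is all of U.
Only Echo contains inner, so Echo is forced; the remaining 4 points need at least 2 more groups (each remaining group adds at most 3) — so at least 3 groups are needed, and 3 is optimal.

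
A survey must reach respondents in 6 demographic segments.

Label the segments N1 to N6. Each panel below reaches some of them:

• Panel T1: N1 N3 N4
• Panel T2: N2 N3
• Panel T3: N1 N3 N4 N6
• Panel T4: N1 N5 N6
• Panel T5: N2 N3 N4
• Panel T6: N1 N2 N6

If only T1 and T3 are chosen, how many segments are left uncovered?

Union of T1, T3 = {N1, N3, N4, N6}.
Not covered: N2, N5 — 2 segments.

2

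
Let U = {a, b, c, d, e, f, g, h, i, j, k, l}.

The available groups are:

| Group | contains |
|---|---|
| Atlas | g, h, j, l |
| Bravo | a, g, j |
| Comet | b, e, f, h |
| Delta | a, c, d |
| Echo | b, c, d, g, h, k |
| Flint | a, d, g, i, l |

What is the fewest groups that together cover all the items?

4

Take {Atlas, Comet, Echo, Flint}. Their union is {a, b, c, d, e, f, g, h, i, j, k, l}, which is all 12 items.
No 3 of the 6 groups cover everything (all 20 combinations miss at least one item), so 4 is optimal.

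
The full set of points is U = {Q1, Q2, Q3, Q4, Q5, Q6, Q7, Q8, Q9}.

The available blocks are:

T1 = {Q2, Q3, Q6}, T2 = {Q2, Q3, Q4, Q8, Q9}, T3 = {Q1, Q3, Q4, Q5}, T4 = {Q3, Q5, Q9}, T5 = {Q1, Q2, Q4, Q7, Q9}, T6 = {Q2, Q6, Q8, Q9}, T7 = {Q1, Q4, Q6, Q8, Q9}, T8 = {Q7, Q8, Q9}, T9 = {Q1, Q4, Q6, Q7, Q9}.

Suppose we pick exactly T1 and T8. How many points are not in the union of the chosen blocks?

Union of T1, T8 = {Q2, Q3, Q6, Q7, Q8, Q9}.
Not covered: Q1, Q4, Q5 — 3 points.

3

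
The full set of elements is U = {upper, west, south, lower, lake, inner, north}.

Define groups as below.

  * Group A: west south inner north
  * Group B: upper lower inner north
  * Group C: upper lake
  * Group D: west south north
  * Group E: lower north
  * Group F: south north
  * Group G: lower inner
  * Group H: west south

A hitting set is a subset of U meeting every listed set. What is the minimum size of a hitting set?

3

Take T = {upper, south, lower}. Each listed group contains at least one of these, so T is a hitting set of size 3.
The groups C, E, H are pairwise disjoint, so any hitting set needs a separate element for each — at least 3. Hence 3 is optimal.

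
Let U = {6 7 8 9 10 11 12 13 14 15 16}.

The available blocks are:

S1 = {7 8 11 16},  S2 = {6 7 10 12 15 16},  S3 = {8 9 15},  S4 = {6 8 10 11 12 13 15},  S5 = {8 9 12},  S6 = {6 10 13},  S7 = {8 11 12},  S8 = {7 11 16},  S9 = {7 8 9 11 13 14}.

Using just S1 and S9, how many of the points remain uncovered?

Union of S1, S9 = {7, 8, 9, 11, 13, 14, 16}.
Not covered: 6, 10, 12, 15 — 4 points.

4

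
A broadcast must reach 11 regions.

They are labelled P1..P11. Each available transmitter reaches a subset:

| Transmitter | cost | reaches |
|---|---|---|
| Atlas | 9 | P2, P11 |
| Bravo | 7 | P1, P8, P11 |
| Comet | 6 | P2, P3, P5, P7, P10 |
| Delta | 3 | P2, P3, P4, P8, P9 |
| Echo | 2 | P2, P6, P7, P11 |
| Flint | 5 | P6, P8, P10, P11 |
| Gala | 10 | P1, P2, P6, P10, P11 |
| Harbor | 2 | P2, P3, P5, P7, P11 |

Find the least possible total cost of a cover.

15

Delta, Gala, Harbor together cover every region (Delta ∪ Gala ∪ Harbor = {P1, P2, P3, P4, P5, P6, P7, P8, P9, P10, P11}); total cost 3 + 10 + 2 = 15.
The greedy pick Harbor, Delta, Echo, Flint, Bravo costs 19; no covering selection beats 15.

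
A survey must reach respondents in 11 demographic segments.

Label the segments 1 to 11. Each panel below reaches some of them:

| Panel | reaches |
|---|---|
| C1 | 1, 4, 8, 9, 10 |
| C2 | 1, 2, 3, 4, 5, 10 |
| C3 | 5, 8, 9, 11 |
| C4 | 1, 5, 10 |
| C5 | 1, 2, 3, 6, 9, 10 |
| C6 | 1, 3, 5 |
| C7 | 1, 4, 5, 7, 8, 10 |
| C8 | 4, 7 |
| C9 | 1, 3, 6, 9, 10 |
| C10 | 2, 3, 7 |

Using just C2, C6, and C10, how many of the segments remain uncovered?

4

Union of C2, C6, C10 = {1, 2, 3, 4, 5, 7, 10}.
Not covered: 6, 8, 9, 11 — 4 segments.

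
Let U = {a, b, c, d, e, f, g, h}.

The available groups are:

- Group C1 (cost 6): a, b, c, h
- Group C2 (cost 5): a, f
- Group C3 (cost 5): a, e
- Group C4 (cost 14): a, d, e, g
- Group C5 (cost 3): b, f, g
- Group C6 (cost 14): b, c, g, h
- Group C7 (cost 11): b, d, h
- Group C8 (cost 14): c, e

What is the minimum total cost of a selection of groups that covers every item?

C1, C4, C5 together cover every item (C1 ∪ C4 ∪ C5 = {a, b, c, d, e, f, g, h}); total cost 6 + 14 + 3 = 23.
The greedy pick C5, C1, C3, C7 costs 25; no covering selection beats 23.

23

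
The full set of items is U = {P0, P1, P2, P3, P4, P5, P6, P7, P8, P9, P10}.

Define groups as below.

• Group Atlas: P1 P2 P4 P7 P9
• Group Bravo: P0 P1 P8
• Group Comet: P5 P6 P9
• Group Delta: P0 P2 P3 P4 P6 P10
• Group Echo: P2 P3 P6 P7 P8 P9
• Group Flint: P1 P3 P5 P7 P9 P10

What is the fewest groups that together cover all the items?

3

Bravo, Delta, and Flint cover everything between them: the union {P0, P1, P2, P3, P4, P5, P6, P7, P8, P9, P10} is all of U.
No 2 of the 6 groups cover everything (all 15 combinations miss at least one item), so 3 is optimal.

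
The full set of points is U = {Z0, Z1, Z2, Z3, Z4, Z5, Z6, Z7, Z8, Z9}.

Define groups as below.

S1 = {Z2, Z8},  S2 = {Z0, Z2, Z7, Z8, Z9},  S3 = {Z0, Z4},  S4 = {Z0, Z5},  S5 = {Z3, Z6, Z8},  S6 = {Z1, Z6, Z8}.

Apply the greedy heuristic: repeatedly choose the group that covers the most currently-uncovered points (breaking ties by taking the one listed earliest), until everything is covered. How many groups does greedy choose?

Greedy: pick S2 (covers 5 new) → pick S5 (covers 2 new) → pick S3 (covers 1 new) → pick S4 (covers 1 new) → pick S6 (covers 1 new). Total picks: 5.

5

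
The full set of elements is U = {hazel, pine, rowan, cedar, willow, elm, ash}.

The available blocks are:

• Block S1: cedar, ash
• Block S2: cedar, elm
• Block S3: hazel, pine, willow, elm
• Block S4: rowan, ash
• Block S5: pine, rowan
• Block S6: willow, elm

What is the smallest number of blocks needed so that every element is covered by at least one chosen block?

3

S1 and S3 and S4 together: S1 ∪ S3 ∪ S4 = {hazel, pine, rowan, cedar, willow, elm, ash} — every element is covered.
Only S3 contains hazel, so S3 is forced; the remaining 3 elements need at least 2 more blocks (each remaining block adds at most 2) — so at least 3 blocks are needed, and 3 is optimal.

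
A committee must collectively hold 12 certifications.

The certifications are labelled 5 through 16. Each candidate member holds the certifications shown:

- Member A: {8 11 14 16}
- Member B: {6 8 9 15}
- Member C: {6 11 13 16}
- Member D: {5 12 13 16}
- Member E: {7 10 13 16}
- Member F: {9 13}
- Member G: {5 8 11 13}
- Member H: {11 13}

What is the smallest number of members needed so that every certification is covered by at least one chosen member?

4

Take {A, B, D, E}. Their union is {5, 6, 7, 8, 9, 10, 11, 12, 13, 14, 15, 16}, which is all 12 certifications.
Only A contains 14, so A is forced; the remaining 8 certifications need at least 3 more members (each remaining member adds at most 3) — so at least 4 members are needed, and 4 is optimal.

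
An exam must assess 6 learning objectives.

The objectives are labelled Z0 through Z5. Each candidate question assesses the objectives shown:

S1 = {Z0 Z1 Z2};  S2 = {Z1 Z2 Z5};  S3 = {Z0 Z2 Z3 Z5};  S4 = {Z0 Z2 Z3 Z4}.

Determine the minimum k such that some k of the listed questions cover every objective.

S2 and S4 together: S2 ∪ S4 = {Z0, Z1, Z2, Z3, Z4, Z5} — every objective is covered.
No single question has all 6 objectives (the largest, S3, has 4), so 2 is optimal.

2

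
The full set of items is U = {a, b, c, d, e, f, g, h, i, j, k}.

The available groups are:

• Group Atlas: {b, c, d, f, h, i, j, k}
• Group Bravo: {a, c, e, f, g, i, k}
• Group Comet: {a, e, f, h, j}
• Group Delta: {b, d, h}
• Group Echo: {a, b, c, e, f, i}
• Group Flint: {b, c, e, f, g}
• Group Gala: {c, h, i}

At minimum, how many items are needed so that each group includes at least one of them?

2

The 2 items {e, h} hit every group.
The groups Bravo, Delta are pairwise disjoint, so any hitting set needs a separate item for each — at least 2. Hence 2 is optimal.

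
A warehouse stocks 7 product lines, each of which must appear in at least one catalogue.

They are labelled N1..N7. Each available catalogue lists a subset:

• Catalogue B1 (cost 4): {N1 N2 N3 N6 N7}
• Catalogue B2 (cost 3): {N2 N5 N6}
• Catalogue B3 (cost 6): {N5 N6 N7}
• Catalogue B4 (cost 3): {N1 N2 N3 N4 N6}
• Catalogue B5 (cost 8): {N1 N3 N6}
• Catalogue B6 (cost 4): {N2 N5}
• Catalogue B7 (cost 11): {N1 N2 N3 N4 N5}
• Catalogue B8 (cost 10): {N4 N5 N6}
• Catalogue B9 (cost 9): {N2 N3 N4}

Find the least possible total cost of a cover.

9

B3, B4 together cover every product (B3 ∪ B4 = {N1, N2, N3, N4, N5, N6, N7}); total cost 6 + 3 = 9.
The greedy pick B4, B2, B1 costs 10; no covering selection beats 9.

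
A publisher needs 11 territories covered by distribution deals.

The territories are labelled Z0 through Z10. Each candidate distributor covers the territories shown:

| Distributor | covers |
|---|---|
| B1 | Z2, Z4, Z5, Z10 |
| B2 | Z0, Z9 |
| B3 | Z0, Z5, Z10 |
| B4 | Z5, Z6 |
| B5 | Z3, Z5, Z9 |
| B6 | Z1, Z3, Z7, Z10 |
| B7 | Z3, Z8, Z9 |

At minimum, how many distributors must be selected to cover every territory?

B1 and B3 and B4 and B6 and B7 together: B1 ∪ B3 ∪ B4 ∪ B6 ∪ B7 = {Z0, Z1, Z2, Z3, Z4, Z5, Z6, Z7, Z8, Z9, Z10} — every territory is covered.
No 4 of the 7 distributors cover everything (all 35 combinations miss at least one territory), so 5 is optimal.

5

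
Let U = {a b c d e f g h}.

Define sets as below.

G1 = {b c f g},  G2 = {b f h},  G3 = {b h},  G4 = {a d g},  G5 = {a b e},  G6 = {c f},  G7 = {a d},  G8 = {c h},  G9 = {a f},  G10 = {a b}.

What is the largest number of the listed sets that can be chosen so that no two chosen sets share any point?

3

G3, G4, G6 are pairwise disjoint (G3={b,h}; G4={a,d,g}; G6={c,f}).
Every remaining set overlaps one of these, and no 4 of the listed sets are pairwise disjoint, so 3 is the maximum.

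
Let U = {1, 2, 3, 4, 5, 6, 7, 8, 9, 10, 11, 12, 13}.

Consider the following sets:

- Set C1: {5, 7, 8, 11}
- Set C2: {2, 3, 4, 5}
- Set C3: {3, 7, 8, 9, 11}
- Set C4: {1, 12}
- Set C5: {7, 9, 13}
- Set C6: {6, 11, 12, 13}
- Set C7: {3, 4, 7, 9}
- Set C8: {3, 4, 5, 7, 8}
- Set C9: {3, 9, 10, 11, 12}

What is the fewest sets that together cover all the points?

5

C1, C2, C4, C6, and C9 cover everything between them: the union {1, 2, 3, 4, 5, 6, 7, 8, 9, 10, 11, 12, 13} is all of U.
No 4 of the 9 sets cover everything (all 126 combinations miss at least one point), so 5 is optimal.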